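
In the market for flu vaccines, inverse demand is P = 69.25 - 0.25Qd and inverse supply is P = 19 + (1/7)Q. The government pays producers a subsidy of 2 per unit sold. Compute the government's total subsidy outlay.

Government cost = 266

Pre-subsidy: 69.25 - 0.25Q = 19 + (1/7)Q gives Q* = 1407/11 and P* = 410/11.
With the subsidy, sellers receive Ps = Pb + 2 for each unit, where Pb is the price buyers pay.
On the curves, Pb = 69.25 - 0.25Q and Ps = 19 + (1/7)Q; the wedge Ps − Pb = 2 gives 19 + (1/7)Q − (69.25 - 0.25Q) = 2, so Q' = 133.
Then Pb = 69.25 − 0.25·133 = 36 and Ps = 19 + (1/7)·133 = 38.
Government outlay = subsidy × quantity = 2 × 133 = 266.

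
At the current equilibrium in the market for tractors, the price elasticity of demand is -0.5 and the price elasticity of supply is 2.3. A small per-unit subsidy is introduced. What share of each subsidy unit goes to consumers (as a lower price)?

Consumer share = 23/28

For a small subsidy around the equilibrium, the benefit split depends on the relative slopes, which at a point are proportional to the elasticities.
Buyer share = εs/(εs + |εd|) = 2.3/(2.3 + 0.5) = 23/28; seller share = |εd|/(εs + |εd|) = 5/28.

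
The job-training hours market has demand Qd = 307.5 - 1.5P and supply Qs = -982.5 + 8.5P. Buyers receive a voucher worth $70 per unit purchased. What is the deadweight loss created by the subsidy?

Deadweight loss = $3123.75

Pre-subsidy: 307.5 - 1.5P = -982.5 + 8.5P gives P* = 129, Q* = 114.
With the rebate, buyers effectively pay Pb = Ps − 70, where Ps is the price sellers receive.
Demand in terms of Ps becomes Qd = 307.5 − 1.5(Ps − 70) = 412.5 - 1.5Ps. Setting this equal to supply: 412.5 - 1.5Ps = -982.5 + 8.5Ps, so Ps = 139.5.
Buyers pay Pb = 139.5 − 70 = 69.5; Q' = -982.5 + 8.5·139.5 = 203.25.
The subsidy expands output by 203.25 − 114 = 89.25 past the efficient level; on those units the gap between marginal cost and willingness to pay runs from 0 up to 70.
DWL = ½ × 70 × 89.25 = 3123.75.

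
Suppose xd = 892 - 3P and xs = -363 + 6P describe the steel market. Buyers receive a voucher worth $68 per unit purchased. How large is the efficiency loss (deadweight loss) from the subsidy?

Pre-subsidy: 892 - 3P = -363 + 6P gives P* = 1255/9, x* = 1421/3.
With the rebate, buyers effectively pay Pb = Ps − 68, where Ps is the price sellers receive.
Demand in terms of Ps becomes xd = 892 − 3(Ps − 68) = 1096 - 3Ps. Setting this equal to supply: 1096 - 3Ps = -363 + 6Ps, so Ps = 1459/9.
Buyers pay Pb = 1459/9 − 68 = 847/9; x' = -363 + 6·(1459/9) = 1829/3.
The subsidy expands output by 1829/3 − 1421/3 = 136 past the efficient level; on those units the gap between marginal cost and willingness to pay runs from 0 up to 68.
DWL = ½ × 68 × 136 = 4624.

Deadweight loss = $4624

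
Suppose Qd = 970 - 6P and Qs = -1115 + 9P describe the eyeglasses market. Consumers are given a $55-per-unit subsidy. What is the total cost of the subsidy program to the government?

Government cost = $18370

Pre-subsidy: 970 - 6P = -1115 + 9P gives P* = 139, Q* = 136.
With the rebate, buyers effectively pay Pb = Ps − 55, where Ps is the price sellers receive.
Demand in terms of Ps becomes Qd = 970 − 6(Ps − 55) = 1300 - 6Ps. Setting this equal to supply: 1300 - 6Ps = -1115 + 9Ps, so Ps = 161.
Buyers pay Pb = 161 − 55 = 106; Q' = -1115 + 9·161 = 334.
Government outlay = subsidy × quantity = 55 × 334 = 18370.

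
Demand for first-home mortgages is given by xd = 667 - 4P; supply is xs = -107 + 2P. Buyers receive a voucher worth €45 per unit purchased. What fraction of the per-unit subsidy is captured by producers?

Producer share = 2/3

Pre-subsidy: 667 - 4P = -107 + 2P gives P* = 129, x* = 151.
With the rebate, buyers effectively pay Pb = Ps − 45, where Ps is the price sellers receive.
Demand in terms of Ps becomes xd = 667 − 4(Ps − 45) = 847 - 4Ps. Setting this equal to supply: 847 - 4Ps = -107 + 2Ps, so Ps = 159.
Buyers pay Pb = 159 − 45 = 114; x' = -107 + 2·159 = 211.
Buyers' price falls by P* − Pb = 129 − 114 = 15; sellers' price rises by Ps − P* = 159 − 129 = 30.
So producers capture 30/45 = 2/3 of each unit of subsidy.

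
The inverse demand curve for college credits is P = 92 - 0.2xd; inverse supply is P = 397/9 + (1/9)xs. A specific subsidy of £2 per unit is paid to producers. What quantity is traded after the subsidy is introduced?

x' = 2245/14

Pre-subsidy: 92 - 0.2x = 397/9 + (1/9)x gives x* = 2155/14 and P* = 857/14.
With the subsidy, sellers receive Ps = Pb + 2 for each unit, where Pb is the price buyers pay.
On the curves, Pb = 92 - 0.2x and Ps = 397/9 + (1/9)x; the wedge Ps − Pb = 2 gives 397/9 + (1/9)x − (92 - 0.2x) = 2, so x' = 2245/14.
Then Pb = 92 − 0.2·(2245/14) = 839/14 and Ps = 397/9 + (1/9)·(2245/14) = 867/14.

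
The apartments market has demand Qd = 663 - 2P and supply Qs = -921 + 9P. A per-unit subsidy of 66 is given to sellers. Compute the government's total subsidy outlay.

Pre-subsidy: 663 - 2P = -921 + 9P gives P* = 144, Q* = 375.
With the subsidy, sellers receive Ps = Pb + 66 for each unit, where Pb is the price buyers pay.
Supply in terms of Pb becomes Qs = -921 + 9(Pb + 66) = -327 + 9Pb. Setting this equal to demand: 663 - 2Pb = -327 + 9Pb, so Pb = 90.
Sellers receive Ps = 90 + 66 = 156; Q' = 663 − 2·90 = 483.
Government outlay = subsidy × quantity = 66 × 483 = 31878.

Government cost = 31878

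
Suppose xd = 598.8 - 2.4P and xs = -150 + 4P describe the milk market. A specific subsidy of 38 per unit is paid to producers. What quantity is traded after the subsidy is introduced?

Pre-subsidy: 598.8 - 2.4P = -150 + 4P gives P* = 117, x* = 318.
With the subsidy, sellers receive Ps = Pb + 38 for each unit, where Pb is the price buyers pay.
Supply in terms of Pb becomes xs = -150 + 4(Pb + 38) = 2 + 4Pb. Setting this equal to demand: 598.8 - 2.4Pb = 2 + 4Pb, so Pb = 93.25.
Sellers receive Ps = 93.25 + 38 = 131.25; x' = 598.8 − 2.4·93.25 = 375.

x' = 375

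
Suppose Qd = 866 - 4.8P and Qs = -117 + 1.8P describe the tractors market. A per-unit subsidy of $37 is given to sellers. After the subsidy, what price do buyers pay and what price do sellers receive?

Buyers pay 4582/33; sellers receive 5803/33

Pre-subsidy: 866 - 4.8P = -117 + 1.8P gives P* = 4915/33, Q* = 1662/11.
With the subsidy, sellers receive Ps = Pb + 37 for each unit, where Pb is the price buyers pay.
Supply in terms of Pb becomes Qs = -117 + 1.8(Pb + 37) = -50.4 + 1.8Pb. Setting this equal to demand: 866 - 4.8Pb = -50.4 + 1.8Pb, so Pb = 4582/33.
Sellers receive Ps = 4582/33 + 37 = 5803/33; Q' = 866 − 4.8·(4582/33) = 10974/55.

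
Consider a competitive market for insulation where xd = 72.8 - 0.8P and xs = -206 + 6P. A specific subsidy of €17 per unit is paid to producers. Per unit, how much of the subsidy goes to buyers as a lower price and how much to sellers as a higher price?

Buyers gain €15 per unit; sellers gain €2 per unit

Pre-subsidy: 72.8 - 0.8P = -206 + 6P gives P* = 41, x* = 40.
With the subsidy, sellers receive Ps = Pb + 17 for each unit, where Pb is the price buyers pay.
Supply in terms of Pb becomes xs = -206 + 6(Pb + 17) = -104 + 6Pb. Setting this equal to demand: 72.8 - 0.8Pb = -104 + 6Pb, so Pb = 26.
Sellers receive Ps = 26 + 17 = 43; x' = 72.8 − 0.8·26 = 52.
Buyers' price falls by P* − Pb = 41 − 26 = 15; sellers' price rises by Ps − P* = 43 − 41 = 2.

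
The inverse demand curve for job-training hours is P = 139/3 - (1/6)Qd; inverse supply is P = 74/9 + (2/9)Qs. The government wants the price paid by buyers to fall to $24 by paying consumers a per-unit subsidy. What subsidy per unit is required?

At a buyer price of 24, quantity demanded is 278 − 6·24 = 134.
Sellers supply 134 only when they receive Ps = 74/9 + (2/9)·134 = 38.
s = Ps − Pb = 38 − 24 = 14.

Required subsidy s = $14 per unit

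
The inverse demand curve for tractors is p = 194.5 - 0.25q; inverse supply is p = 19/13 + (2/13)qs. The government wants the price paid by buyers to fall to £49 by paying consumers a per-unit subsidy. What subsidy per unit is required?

Required subsidy s = £42 per unit

At a buyer price of 49, quantity demanded is 778 − 4·49 = 582.
Sellers supply 582 only when they receive ps = 19/13 + (2/13)·582 = 91.
s = ps − pb = 91 − 49 = 42.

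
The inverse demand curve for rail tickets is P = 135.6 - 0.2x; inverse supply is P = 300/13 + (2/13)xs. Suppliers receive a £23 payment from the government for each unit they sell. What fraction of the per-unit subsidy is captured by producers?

Producer share = 10/23

Pre-subsidy: 135.6 - 0.2x = 300/13 + (2/13)x gives x* = 318 and P* = 72.
With the subsidy, sellers receive Ps = Pb + 23 for each unit, where Pb is the price buyers pay.
On the curves, Pb = 135.6 - 0.2x and Ps = 300/13 + (2/13)x; the wedge Ps − Pb = 23 gives 300/13 + (2/13)x − (135.6 - 0.2x) = 23, so x' = 383.
Then Pb = 135.6 − 0.2·383 = 59 and Ps = 300/13 + (2/13)·383 = 82.
Buyers' price falls by P* − Pb = 72 − 59 = 13; sellers' price rises by Ps − P* = 82 − 72 = 10.
So producers capture 10/23 = 10/23 of each unit of subsidy.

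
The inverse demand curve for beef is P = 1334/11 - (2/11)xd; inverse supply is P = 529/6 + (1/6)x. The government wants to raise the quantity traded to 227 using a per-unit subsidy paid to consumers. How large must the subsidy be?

Required subsidy s = 46 per unit

At x = 227, from the demand curve buyers pay Pb = 1334/11 − (2/11)·227 = 80; from the supply curve sellers need Ps = 529/6 + (1/6)·227 = 126.
The subsidy must fill the gap: s = Ps − Pb = 126 − 80 = 46.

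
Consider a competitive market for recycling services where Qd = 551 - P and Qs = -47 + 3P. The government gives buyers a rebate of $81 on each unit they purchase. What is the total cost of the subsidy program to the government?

Pre-subsidy: 551 - P = -47 + 3P gives P* = 149.5, Q* = 401.5.
With the rebate, buyers effectively pay Pb = Ps − 81, where Ps is the price sellers receive.
Demand in terms of Ps becomes Qd = 551 − 1(Ps − 81) = 632 - Ps. Setting this equal to supply: 632 - Ps = -47 + 3Ps, so Ps = 169.75.
Buyers pay Pb = 169.75 − 81 = 88.75; Q' = -47 + 3·169.75 = 462.25.
Government outlay = subsidy × quantity = 81 × 462.25 = 37442.25.

Government cost = $37442.25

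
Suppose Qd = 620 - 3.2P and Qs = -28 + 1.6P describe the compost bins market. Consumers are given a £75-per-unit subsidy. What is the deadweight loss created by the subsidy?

Deadweight loss = £3000

Pre-subsidy: 620 - 3.2P = -28 + 1.6P gives P* = 135, Q* = 188.
With the rebate, buyers effectively pay Pb = Ps − 75, where Ps is the price sellers receive.
Demand in terms of Ps becomes Qd = 620 − 3.2(Ps − 75) = 860 - 3.2Ps. Setting this equal to supply: 860 - 3.2Ps = -28 + 1.6Ps, so Ps = 185.
Buyers pay Pb = 185 − 75 = 110; Q' = -28 + 1.6·185 = 268.
The subsidy expands output by 268 − 188 = 80 past the efficient level; on those units the gap between marginal cost and willingness to pay runs from 0 up to 75.
DWL = ½ × 75 × 80 = 3000.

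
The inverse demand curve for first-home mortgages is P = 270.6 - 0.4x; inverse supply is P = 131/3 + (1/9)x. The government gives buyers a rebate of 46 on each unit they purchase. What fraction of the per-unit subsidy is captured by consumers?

Pre-subsidy: 270.6 - 0.4x = 131/3 + (1/9)x gives x* = 444 and P* = 93.
With the rebate, buyers effectively pay Pb = Ps − 46, where Ps is the price sellers receive.
On the curves, Pb = 270.6 - 0.4x and Ps = 131/3 + (1/9)x; the wedge Ps − Pb = 46 gives 131/3 + (1/9)x − (270.6 - 0.4x) = 46, so x' = 534.
Then Pb = 270.6 − 0.4·534 = 57 and Ps = 131/3 + (1/9)·534 = 103.
Buyers' price falls by P* − Pb = 93 − 57 = 36; sellers' price rises by Ps − P* = 103 − 93 = 10.
So consumers capture 36/46 = 18/23 of each unit of subsidy.

Consumer share = 18/23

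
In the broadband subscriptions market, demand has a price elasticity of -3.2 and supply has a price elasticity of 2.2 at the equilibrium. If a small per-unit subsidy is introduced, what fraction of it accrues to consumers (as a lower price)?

For a small subsidy around the equilibrium, the benefit split depends on the relative slopes, which at a point are proportional to the elasticities.
Buyer share = εs/(εs + |εd|) = 2.2/(2.2 + 3.2) = 11/27; seller share = |εd|/(εs + |εd|) = 16/27.

Consumer share = 11/27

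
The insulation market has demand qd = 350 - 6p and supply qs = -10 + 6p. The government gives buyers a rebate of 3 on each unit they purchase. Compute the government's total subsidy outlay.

Government cost = 537

Pre-subsidy: 350 - 6p = -10 + 6p gives p* = 30, q* = 170.
With the rebate, buyers effectively pay pb = ps − 3, where ps is the price sellers receive.
Demand in terms of ps becomes qd = 350 − 6(ps − 3) = 368 - 6ps. Setting this equal to supply: 368 - 6ps = -10 + 6ps, so ps = 31.5.
Buyers pay pb = 31.5 − 3 = 28.5; q' = -10 + 6·31.5 = 179.
Government outlay = subsidy × quantity = 3 × 179 = 537.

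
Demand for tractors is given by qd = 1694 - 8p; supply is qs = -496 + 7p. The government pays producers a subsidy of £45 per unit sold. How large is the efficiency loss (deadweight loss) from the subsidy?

Pre-subsidy: 1694 - 8p = -496 + 7p gives p* = 146, q* = 526.
With the subsidy, sellers receive ps = pb + 45 for each unit, where pb is the price buyers pay.
Supply in terms of pb becomes qs = -496 + 7(pb + 45) = -181 + 7pb. Setting this equal to demand: 1694 - 8pb = -181 + 7pb, so pb = 125.
Sellers receive ps = 125 + 45 = 170; q' = 1694 − 8·125 = 694.
The subsidy expands output by 694 − 526 = 168 past the efficient level; on those units the gap between marginal cost and willingness to pay runs from 0 up to 45.
DWL = ½ × 45 × 168 = 3780.

Deadweight loss = £3780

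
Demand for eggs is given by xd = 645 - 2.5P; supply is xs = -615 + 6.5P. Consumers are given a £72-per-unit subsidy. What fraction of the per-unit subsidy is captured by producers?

Producer share = 5/18

Pre-subsidy: 645 - 2.5P = -615 + 6.5P gives P* = 140, x* = 295.
With the rebate, buyers effectively pay Pb = Ps − 72, where Ps is the price sellers receive.
Demand in terms of Ps becomes xd = 645 − 2.5(Ps − 72) = 825 - 2.5Ps. Setting this equal to supply: 825 - 2.5Ps = -615 + 6.5Ps, so Ps = 160.
Buyers pay Pb = 160 − 72 = 88; x' = -615 + 6.5·160 = 425.
Buyers' price falls by P* − Pb = 140 − 88 = 52; sellers' price rises by Ps − P* = 160 − 140 = 20.
So producers capture 20/72 = 5/18 of each unit of subsidy.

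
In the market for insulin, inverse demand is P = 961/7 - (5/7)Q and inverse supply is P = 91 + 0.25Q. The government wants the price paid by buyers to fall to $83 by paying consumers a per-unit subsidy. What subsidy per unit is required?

At a buyer price of 83, quantity demanded is 192.2 − 1.4·83 = 76.
Sellers supply 76 only when they receive Ps = 91 + 0.25·76 = 110.
s = Ps − Pb = 110 − 83 = 27.

Required subsidy s = $27 per unit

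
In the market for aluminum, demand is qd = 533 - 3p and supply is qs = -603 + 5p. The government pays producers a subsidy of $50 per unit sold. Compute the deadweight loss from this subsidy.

Pre-subsidy: 533 - 3p = -603 + 5p gives p* = 142, q* = 107.
With the subsidy, sellers receive ps = pb + 50 for each unit, where pb is the price buyers pay.
Supply in terms of pb becomes qs = -603 + 5(pb + 50) = -353 + 5pb. Setting this equal to demand: 533 - 3pb = -353 + 5pb, so pb = 110.75.
Sellers receive ps = 110.75 + 50 = 160.75; q' = 533 − 3·110.75 = 200.75.
The subsidy expands output by 200.75 − 107 = 93.75 past the efficient level; on those units the gap between marginal cost and willingness to pay runs from 0 up to 50.
DWL = ½ × 50 × 93.75 = 2343.75.

Deadweight loss = $2343.75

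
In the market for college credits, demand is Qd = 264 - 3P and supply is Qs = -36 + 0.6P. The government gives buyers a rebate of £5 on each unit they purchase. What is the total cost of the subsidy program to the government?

Pre-subsidy: 264 - 3P = -36 + 0.6P gives P* = 250/3, Q* = 14.
With the rebate, buyers effectively pay Pb = Ps − 5, where Ps is the price sellers receive.
Demand in terms of Ps becomes Qd = 264 − 3(Ps − 5) = 279 - 3Ps. Setting this equal to supply: 279 - 3Ps = -36 + 0.6Ps, so Ps = 87.5.
Buyers pay Pb = 87.5 − 5 = 82.5; Q' = -36 + 0.6·87.5 = 16.5.
Government outlay = subsidy × quantity = 5 × 16.5 = 82.5.

Government cost = £82.5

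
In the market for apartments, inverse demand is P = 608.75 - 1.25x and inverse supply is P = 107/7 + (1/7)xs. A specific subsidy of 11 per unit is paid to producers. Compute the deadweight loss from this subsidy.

Deadweight loss = 1694/39

Pre-subsidy: 608.75 - 1.25x = 107/7 + (1/7)x gives x* = 5539/13 and P* = 990/13.
With the subsidy, sellers receive Ps = Pb + 11 for each unit, where Pb is the price buyers pay.
On the curves, Pb = 608.75 - 1.25x and Ps = 107/7 + (1/7)x; the wedge Ps − Pb = 11 gives 107/7 + (1/7)x − (608.75 - 1.25x) = 11, so x' = 16925/39.
Then Pb = 608.75 − 1.25·(16925/39) = 2585/39 and Ps = 107/7 + (1/7)·(16925/39) = 3014/39.
The subsidy expands output by 16925/39 − 5539/13 = 308/39 past the efficient level; on those units the gap between marginal cost and willingness to pay runs from 0 up to 11.
DWL = ½ × 11 × 308/39 = 1694/39.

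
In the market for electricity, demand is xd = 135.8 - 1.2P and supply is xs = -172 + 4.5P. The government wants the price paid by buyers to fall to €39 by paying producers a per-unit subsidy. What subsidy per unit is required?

Required subsidy s = €19 per unit

At a buyer price of 39, quantity demanded is 135.8 − 1.2·39 = 89.
Sellers supply 89 only when they receive Ps with -172 + 4.5·Ps = 89, i.e. Ps = 58.
s = Ps − Pb = 58 − 39 = 19.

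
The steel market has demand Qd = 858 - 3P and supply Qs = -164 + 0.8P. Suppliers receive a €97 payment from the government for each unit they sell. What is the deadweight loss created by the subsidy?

Deadweight loss = 56454/19

Pre-subsidy: 858 - 3P = -164 + 0.8P gives P* = 5110/19, Q* = 972/19.
With the subsidy, sellers receive Ps = Pb + 97 for each unit, where Pb is the price buyers pay.
Supply in terms of Pb becomes Qs = -164 + 0.8(Pb + 97) = -86.4 + 0.8Pb. Setting this equal to demand: 858 - 3Pb = -86.4 + 0.8Pb, so Pb = 4722/19.
Sellers receive Ps = 4722/19 + 97 = 6565/19; Q' = 858 − 3·(4722/19) = 2136/19.
The subsidy expands output by 2136/19 − 972/19 = 1164/19 past the efficient level; on those units the gap between marginal cost and willingness to pay runs from 0 up to 97.
DWL = ½ × 97 × 1164/19 = 56454/19.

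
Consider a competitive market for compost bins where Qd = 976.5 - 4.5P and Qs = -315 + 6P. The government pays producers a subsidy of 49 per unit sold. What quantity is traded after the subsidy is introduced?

Q' = 549

Pre-subsidy: 976.5 - 4.5P = -315 + 6P gives P* = 123, Q* = 423.
With the subsidy, sellers receive Ps = Pb + 49 for each unit, where Pb is the price buyers pay.
Supply in terms of Pb becomes Qs = -315 + 6(Pb + 49) = -21 + 6Pb. Setting this equal to demand: 976.5 - 4.5Pb = -21 + 6Pb, so Pb = 95.
Sellers receive Ps = 95 + 49 = 144; Q' = 976.5 − 4.5·95 = 549.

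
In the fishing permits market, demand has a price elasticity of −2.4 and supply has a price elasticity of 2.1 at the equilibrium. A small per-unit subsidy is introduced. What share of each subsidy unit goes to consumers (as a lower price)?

For a small subsidy around the equilibrium, the benefit split depends on the relative slopes, which at a point are proportional to the elasticities.
Buyer share = εs/(εs + |εd|) = 2.1/(2.1 + 2.4) = 7/15; seller share = |εd|/(εs + |εd|) = 8/15.

Consumer share = 7/15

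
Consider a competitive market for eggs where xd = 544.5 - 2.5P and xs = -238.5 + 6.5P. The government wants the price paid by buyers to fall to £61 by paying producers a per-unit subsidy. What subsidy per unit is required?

Required subsidy s = £36 per unit

At a buyer price of 61, quantity demanded is 544.5 − 2.5·61 = 392.
Sellers supply 392 only when they receive Ps with -238.5 + 6.5·Ps = 392, i.e. Ps = 97.
s = Ps − Pb = 97 − 61 = 36.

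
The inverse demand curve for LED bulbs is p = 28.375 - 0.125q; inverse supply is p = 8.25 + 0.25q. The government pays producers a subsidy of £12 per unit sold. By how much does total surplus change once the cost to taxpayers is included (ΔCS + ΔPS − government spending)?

Net change in total surplus = -£192

Pre-subsidy: 28.375 - 0.125q = 8.25 + 0.25q gives q* = 161/3 and p* = 65/3.
With the subsidy, sellers receive ps = pb + 12 for each unit, where pb is the price buyers pay.
On the curves, pb = 28.375 - 0.125q and ps = 8.25 + 0.25q; the wedge ps − pb = 12 gives 8.25 + 0.25q − (28.375 - 0.125q) = 12, so q' = 257/3.
Then pb = 28.375 − 0.125·(257/3) = 53/3 and ps = 8.25 + 0.25·(257/3) = 89/3.
ΔCS = ½(161/3 + 257/3)(65/3 − 53/3) = 836/3; ΔPS = ½(161/3 + 257/3)(89/3 − 65/3) = 1672/3.
Government spending = 12 × 257/3 = 1028.
Net change = 836/3 + 1672/3 − 1028 = -192. The loss equals the DWL triangle ½·12·32.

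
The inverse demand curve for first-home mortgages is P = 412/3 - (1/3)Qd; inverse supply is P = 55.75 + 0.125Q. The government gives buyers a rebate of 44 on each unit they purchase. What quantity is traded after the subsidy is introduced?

Pre-subsidy: 412/3 - (1/3)Q = 55.75 + 0.125Q gives Q* = 178 and P* = 78.
With the rebate, buyers effectively pay Pb = Ps − 44, where Ps is the price sellers receive.
On the curves, Pb = 412/3 - (1/3)Q and Ps = 55.75 + 0.125Q; the wedge Ps − Pb = 44 gives 55.75 + 0.125Q − (412/3 - (1/3)Q) = 44, so Q' = 274.
Then Pb = 412/3 − (1/3)·274 = 46 and Ps = 55.75 + 0.125·274 = 90.

Q' = 274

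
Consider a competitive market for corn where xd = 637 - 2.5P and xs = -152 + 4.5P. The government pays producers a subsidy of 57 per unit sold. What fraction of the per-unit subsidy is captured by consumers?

Consumer share = 9/14

Pre-subsidy: 637 - 2.5P = -152 + 4.5P gives P* = 789/7, x* = 4973/14.
With the subsidy, sellers receive Ps = Pb + 57 for each unit, where Pb is the price buyers pay.
Supply in terms of Pb becomes xs = -152 + 4.5(Pb + 57) = 104.5 + 4.5Pb. Setting this equal to demand: 637 - 2.5Pb = 104.5 + 4.5Pb, so Pb = 1065/14.
Sellers receive Ps = 1065/14 + 57 = 1863/14; x' = 637 − 2.5·(1065/14) = 12511/28.
Buyers' price falls by P* − Pb = 789/7 − 1065/14 = 513/14; sellers' price rises by Ps − P* = 1863/14 − 789/7 = 285/14.
So consumers capture (513/14)/57 = 9/14 of each unit of subsidy.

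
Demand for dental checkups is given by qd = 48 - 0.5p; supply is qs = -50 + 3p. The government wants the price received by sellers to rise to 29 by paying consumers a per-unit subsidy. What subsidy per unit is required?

At a seller price of 29, quantity supplied is -50 + 3·29 = 37.
Buyers absorb 37 only when they pay pb with 48 − 0.5·pb = 37, i.e. pb = 22.
s = ps − pb = 29 − 22 = 7.

Required subsidy s = 7 per unit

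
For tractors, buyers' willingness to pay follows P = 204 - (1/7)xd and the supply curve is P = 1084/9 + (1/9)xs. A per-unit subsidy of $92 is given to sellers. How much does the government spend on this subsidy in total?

Government cost = $63595

Pre-subsidy: 204 - (1/7)x = 1084/9 + (1/9)x gives x* = 329 and P* = 157.
With the subsidy, sellers receive Ps = Pb + 92 for each unit, where Pb is the price buyers pay.
On the curves, Pb = 204 - (1/7)x and Ps = 1084/9 + (1/9)x; the wedge Ps − Pb = 92 gives 1084/9 + (1/9)x − (204 - (1/7)x) = 92, so x' = 691.25.
Then Pb = 204 − (1/7)·691.25 = 105.25 and Ps = 1084/9 + (1/9)·691.25 = 197.25.
Government outlay = subsidy × quantity = 92 × 691.25 = 63595.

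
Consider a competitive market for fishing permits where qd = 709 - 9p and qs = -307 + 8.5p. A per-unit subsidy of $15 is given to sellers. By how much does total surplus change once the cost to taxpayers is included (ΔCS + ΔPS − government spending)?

Net change in total surplus = -6885/14

Pre-subsidy: 709 - 9p = -307 + 8.5p gives p* = 2032/35, q* = 6527/35.
With the subsidy, sellers receive ps = pb + 15 for each unit, where pb is the price buyers pay.
Supply in terms of pb becomes qs = -307 + 8.5(pb + 15) = -179.5 + 8.5pb. Setting this equal to demand: 709 - 9pb = -179.5 + 8.5pb, so pb = 1777/35.
Sellers receive ps = 1777/35 + 15 = 2302/35; q' = 709 − 9·(1777/35) = 8822/35.
ΔCS = ½(6527/35 + 8822/35)(2032/35 − 1777/35) = 782799/490; ΔPS = ½(6527/35 + 8822/35)(2302/35 − 2032/35) = 414423/245.
Government spending = 15 × 8822/35 = 26466/7.
Net change = 782799/490 + 414423/245 − 26466/7 = -6885/14. The loss equals the DWL triangle ½·15·459/7.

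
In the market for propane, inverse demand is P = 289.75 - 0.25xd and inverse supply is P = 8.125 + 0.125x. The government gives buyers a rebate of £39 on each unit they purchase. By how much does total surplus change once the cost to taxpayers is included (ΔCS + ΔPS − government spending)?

Pre-subsidy: 289.75 - 0.25x = 8.125 + 0.125x gives x* = 751 and P* = 102.
With the rebate, buyers effectively pay Pb = Ps − 39, where Ps is the price sellers receive.
On the curves, Pb = 289.75 - 0.25x and Ps = 8.125 + 0.125x; the wedge Ps − Pb = 39 gives 8.125 + 0.125x − (289.75 - 0.25x) = 39, so x' = 855.
Then Pb = 289.75 − 0.25·855 = 76 and Ps = 8.125 + 0.125·855 = 115.
ΔCS = ½(751 + 855)(102 − 76) = 20878; ΔPS = ½(751 + 855)(115 − 102) = 10439.
Government spending = 39 × 855 = 33345.
Net change = 20878 + 10439 − 33345 = -2028. The loss equals the DWL triangle ½·39·104.

Net change in total surplus = -£2028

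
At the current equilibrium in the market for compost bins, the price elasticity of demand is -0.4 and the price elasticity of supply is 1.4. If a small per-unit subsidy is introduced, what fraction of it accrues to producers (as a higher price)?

Producer share = 2/9

For a small subsidy around the equilibrium, the benefit split depends on the relative slopes, which at a point are proportional to the elasticities.
Buyer share = εs/(εs + |εd|) = 1.4/(1.4 + 0.4) = 7/9; seller share = |εd|/(εs + |εd|) = 2/9.
So producers capture 2/9 of the subsidy.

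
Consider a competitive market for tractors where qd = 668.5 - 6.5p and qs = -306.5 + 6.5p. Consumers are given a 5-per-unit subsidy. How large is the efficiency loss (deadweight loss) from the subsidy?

Pre-subsidy: 668.5 - 6.5p = -306.5 + 6.5p gives p* = 75, q* = 181.
With the rebate, buyers effectively pay pb = ps − 5, where ps is the price sellers receive.
Demand in terms of ps becomes qd = 668.5 − 6.5(ps − 5) = 701 - 6.5ps. Setting this equal to supply: 701 - 6.5ps = -306.5 + 6.5ps, so ps = 77.5.
Buyers pay pb = 77.5 − 5 = 72.5; q' = -306.5 + 6.5·77.5 = 197.25.
The subsidy expands output by 197.25 − 181 = 16.25 past the efficient level; on those units the gap between marginal cost and willingness to pay runs from 0 up to 5.
DWL = ½ × 5 × 16.25 = 40.625.

Deadweight loss = 40.625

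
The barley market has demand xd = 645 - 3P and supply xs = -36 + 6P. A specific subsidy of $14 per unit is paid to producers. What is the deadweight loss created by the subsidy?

Deadweight loss = $196

Pre-subsidy: 645 - 3P = -36 + 6P gives P* = 227/3, x* = 418.
With the subsidy, sellers receive Ps = Pb + 14 for each unit, where Pb is the price buyers pay.
Supply in terms of Pb becomes xs = -36 + 6(Pb + 14) = 48 + 6Pb. Setting this equal to demand: 645 - 3Pb = 48 + 6Pb, so Pb = 199/3.
Sellers receive Ps = 199/3 + 14 = 241/3; x' = 645 − 3·(199/3) = 446.
The subsidy expands output by 446 − 418 = 28 past the efficient level; on those units the gap between marginal cost and willingness to pay runs from 0 up to 14.
DWL = ½ × 14 × 28 = 196.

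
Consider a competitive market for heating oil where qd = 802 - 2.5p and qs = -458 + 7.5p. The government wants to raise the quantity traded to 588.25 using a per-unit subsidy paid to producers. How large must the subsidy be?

Required subsidy s = 54 per unit

At q = 588.25, invert demand for the buyer price: pb = (802 − 588.25)/2.5 = 85.5; invert supply for the seller price: ps = (588.25 − (-458))/7.5 = 139.5.
The subsidy must fill the gap: s = ps − pb = 139.5 − 85.5 = 54.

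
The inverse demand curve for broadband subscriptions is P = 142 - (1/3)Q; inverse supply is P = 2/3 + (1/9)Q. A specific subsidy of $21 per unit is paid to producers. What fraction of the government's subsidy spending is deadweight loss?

DWL / government spending = 63/974

Pre-subsidy: 142 - (1/3)Q = 2/3 + (1/9)Q gives Q* = 318 and P* = 36.
With the subsidy, sellers receive Ps = Pb + 21 for each unit, where Pb is the price buyers pay.
On the curves, Pb = 142 - (1/3)Q and Ps = 2/3 + (1/9)Q; the wedge Ps − Pb = 21 gives 2/3 + (1/9)Q − (142 - (1/3)Q) = 21, so Q' = 365.25.
Then Pb = 142 − (1/3)·365.25 = 20.25 and Ps = 2/3 + (1/9)·365.25 = 41.25.
ΔCS = ½(318 + 365.25)(36 − 20.25) = 5380.59375; ΔPS = ½(318 + 365.25)(41.25 − 36) = 1793.53125.
Government spending = 21 × 365.25 = 7670.25.
DWL = ½ × 21 × (365.25 − 318) = 496.125; fraction = 496.125 / 7670.25 = 63/974.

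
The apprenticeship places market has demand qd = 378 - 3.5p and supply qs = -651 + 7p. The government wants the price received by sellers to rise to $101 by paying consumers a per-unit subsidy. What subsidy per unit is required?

At a seller price of 101, quantity supplied is -651 + 7·101 = 56.
Buyers absorb 56 only when they pay pb with 378 − 3.5·pb = 56, i.e. pb = 92.
s = ps − pb = 101 − 92 = 9.

Required subsidy s = $9 per unit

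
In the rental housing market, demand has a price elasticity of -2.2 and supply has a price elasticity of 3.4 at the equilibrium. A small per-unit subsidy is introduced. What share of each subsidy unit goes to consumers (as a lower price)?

Consumer share = 17/28

For a small subsidy around the equilibrium, the benefit split depends on the relative slopes, which at a point are proportional to the elasticities.
Buyer share = εs/(εs + |εd|) = 3.4/(3.4 + 2.2) = 17/28; seller share = |εd|/(εs + |εd|) = 11/28.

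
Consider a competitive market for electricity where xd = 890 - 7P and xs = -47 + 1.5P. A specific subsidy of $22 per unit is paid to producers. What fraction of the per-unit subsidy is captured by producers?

Producer share = 14/17

Pre-subsidy: 890 - 7P = -47 + 1.5P gives P* = 1874/17, x* = 2012/17.
With the subsidy, sellers receive Ps = Pb + 22 for each unit, where Pb is the price buyers pay.
Supply in terms of Pb becomes xs = -47 + 1.5(Pb + 22) = -14 + 1.5Pb. Setting this equal to demand: 890 - 7Pb = -14 + 1.5Pb, so Pb = 1808/17.
Sellers receive Ps = 1808/17 + 22 = 2182/17; x' = 890 − 7·(1808/17) = 2474/17.
Buyers' price falls by P* − Pb = 1874/17 − 1808/17 = 66/17; sellers' price rises by Ps − P* = 2182/17 − 1874/17 = 308/17.
So producers capture (308/17)/22 = 14/17 of each unit of subsidy.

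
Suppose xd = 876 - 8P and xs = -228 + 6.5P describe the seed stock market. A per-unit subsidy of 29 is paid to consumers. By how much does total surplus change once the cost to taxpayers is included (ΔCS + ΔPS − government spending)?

Net change in total surplus = -1508

Pre-subsidy: 876 - 8P = -228 + 6.5P gives P* = 2208/29, x* = 7740/29.
With the rebate, buyers effectively pay Pb = Ps − 29, where Ps is the price sellers receive.
Demand in terms of Ps becomes xd = 876 − 8(Ps − 29) = 1108 - 8Ps. Setting this equal to supply: 1108 - 8Ps = -228 + 6.5Ps, so Ps = 2672/29.
Buyers pay Pb = 2672/29 − 29 = 1831/29; x' = -228 + 6.5·(2672/29) = 10756/29.
ΔCS = ½(7740/29 + 10756/29)(2208/29 − 1831/29) = 120224/29; ΔPS = ½(7740/29 + 10756/29)(2672/29 − 2208/29) = 147968/29.
Government spending = 29 × 10756/29 = 10756.
Net change = 120224/29 + 147968/29 − 10756 = -1508. The loss equals the DWL triangle ½·29·104.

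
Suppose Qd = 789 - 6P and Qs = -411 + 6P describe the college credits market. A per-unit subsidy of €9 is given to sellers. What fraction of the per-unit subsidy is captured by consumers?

Consumer share = 0.5

Pre-subsidy: 789 - 6P = -411 + 6P gives P* = 100, Q* = 189.
With the subsidy, sellers receive Ps = Pb + 9 for each unit, where Pb is the price buyers pay.
Supply in terms of Pb becomes Qs = -411 + 6(Pb + 9) = -357 + 6Pb. Setting this equal to demand: 789 - 6Pb = -357 + 6Pb, so Pb = 95.5.
Sellers receive Ps = 95.5 + 9 = 104.5; Q' = 789 − 6·95.5 = 216.
Buyers' price falls by P* − Pb = 100 − 95.5 = 4.5; sellers' price rises by Ps − P* = 104.5 − 100 = 4.5.
So consumers capture 4.5/9 = 0.5 of each unit of subsidy.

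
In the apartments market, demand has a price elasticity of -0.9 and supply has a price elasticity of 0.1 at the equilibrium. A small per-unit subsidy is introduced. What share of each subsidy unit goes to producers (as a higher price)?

For a small subsidy around the equilibrium, the benefit split depends on the relative slopes, which at a point are proportional to the elasticities.
Buyer share = εs/(εs + |εd|) = 0.1/(0.1 + 0.9) = 0.1; seller share = |εd|/(εs + |εd|) = 0.9.
So producers capture 0.9 of the subsidy.

Producer share = 0.9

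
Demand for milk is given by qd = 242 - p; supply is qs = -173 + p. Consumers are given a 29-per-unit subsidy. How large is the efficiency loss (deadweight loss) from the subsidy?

Pre-subsidy: 242 - p = -173 + p gives p* = 207.5, q* = 34.5.
With the rebate, buyers effectively pay pb = ps − 29, where ps is the price sellers receive.
Demand in terms of ps becomes qd = 242 − 1(ps − 29) = 271 - ps. Setting this equal to supply: 271 - ps = -173 + ps, so ps = 222.
Buyers pay pb = 222 − 29 = 193; q' = -173 + 1·222 = 49.
The subsidy expands output by 49 − 34.5 = 14.5 past the efficient level; on those units the gap between marginal cost and willingness to pay runs from 0 up to 29.
DWL = ½ × 29 × 14.5 = 210.25.

Deadweight loss = 210.25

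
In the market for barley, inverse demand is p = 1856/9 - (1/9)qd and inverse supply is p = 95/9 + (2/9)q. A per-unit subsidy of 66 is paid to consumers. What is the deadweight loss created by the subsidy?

Deadweight loss = 6534

Pre-subsidy: 1856/9 - (1/9)q = 95/9 + (2/9)q gives q* = 587 and p* = 141.
With the rebate, buyers effectively pay pb = ps − 66, where ps is the price sellers receive.
On the curves, pb = 1856/9 - (1/9)q and ps = 95/9 + (2/9)q; the wedge ps − pb = 66 gives 95/9 + (2/9)q − (1856/9 - (1/9)q) = 66, so q' = 785.
Then pb = 1856/9 − (1/9)·785 = 119 and ps = 95/9 + (2/9)·785 = 185.
The subsidy expands output by 785 − 587 = 198 past the efficient level; on those units the gap between marginal cost and willingness to pay runs from 0 up to 66.
DWL = ½ × 66 × 198 = 6534.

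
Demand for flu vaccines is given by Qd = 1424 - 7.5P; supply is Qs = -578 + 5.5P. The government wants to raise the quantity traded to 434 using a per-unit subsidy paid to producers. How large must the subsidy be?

At Q = 434, invert demand for the buyer price: Pb = (1424 − 434)/7.5 = 132; invert supply for the seller price: Ps = (434 − (-578))/5.5 = 184.
The subsidy must fill the gap: s = Ps − Pb = 184 − 132 = 52.

Required subsidy s = 52 per unit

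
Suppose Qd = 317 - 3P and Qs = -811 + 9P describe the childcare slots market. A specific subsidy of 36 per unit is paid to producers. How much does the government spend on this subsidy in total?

Pre-subsidy: 317 - 3P = -811 + 9P gives P* = 94, Q* = 35.
With the subsidy, sellers receive Ps = Pb + 36 for each unit, where Pb is the price buyers pay.
Supply in terms of Pb becomes Qs = -811 + 9(Pb + 36) = -487 + 9Pb. Setting this equal to demand: 317 - 3Pb = -487 + 9Pb, so Pb = 67.
Sellers receive Ps = 67 + 36 = 103; Q' = 317 − 3·67 = 116.
Government outlay = subsidy × quantity = 36 × 116 = 4176.

Government cost = 4176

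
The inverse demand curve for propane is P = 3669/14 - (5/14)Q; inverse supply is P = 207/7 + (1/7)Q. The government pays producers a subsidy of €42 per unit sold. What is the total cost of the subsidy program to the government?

Government cost = €23058

Pre-subsidy: 3669/14 - (5/14)Q = 207/7 + (1/7)Q gives Q* = 465 and P* = 96.
With the subsidy, sellers receive Ps = Pb + 42 for each unit, where Pb is the price buyers pay.
On the curves, Pb = 3669/14 - (5/14)Q and Ps = 207/7 + (1/7)Q; the wedge Ps − Pb = 42 gives 207/7 + (1/7)Q − (3669/14 - (5/14)Q) = 42, so Q' = 549.
Then Pb = 3669/14 − (5/14)·549 = 66 and Ps = 207/7 + (1/7)·549 = 108.
Government outlay = subsidy × quantity = 42 × 549 = 23058.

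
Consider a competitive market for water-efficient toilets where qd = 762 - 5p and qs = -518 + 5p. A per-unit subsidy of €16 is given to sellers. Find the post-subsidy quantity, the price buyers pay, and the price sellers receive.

q' = 162; buyers pay €120; sellers receive €136

Pre-subsidy: 762 - 5p = -518 + 5p gives p* = 128, q* = 122.
With the subsidy, sellers receive ps = pb + 16 for each unit, where pb is the price buyers pay.
Supply in terms of pb becomes qs = -518 + 5(pb + 16) = -438 + 5pb. Setting this equal to demand: 762 - 5pb = -438 + 5pb, so pb = 120.
Sellers receive ps = 120 + 16 = 136; q' = 762 − 5·120 = 162.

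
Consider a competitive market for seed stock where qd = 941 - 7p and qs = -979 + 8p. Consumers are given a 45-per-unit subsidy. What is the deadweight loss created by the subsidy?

Deadweight loss = 3780

Pre-subsidy: 941 - 7p = -979 + 8p gives p* = 128, q* = 45.
With the rebate, buyers effectively pay pb = ps − 45, where ps is the price sellers receive.
Demand in terms of ps becomes qd = 941 − 7(ps − 45) = 1256 - 7ps. Setting this equal to supply: 1256 - 7ps = -979 + 8ps, so ps = 149.
Buyers pay pb = 149 − 45 = 104; q' = -979 + 8·149 = 213.
The subsidy expands output by 213 − 45 = 168 past the efficient level; on those units the gap between marginal cost and willingness to pay runs from 0 up to 45.
DWL = ½ × 45 × 168 = 3780.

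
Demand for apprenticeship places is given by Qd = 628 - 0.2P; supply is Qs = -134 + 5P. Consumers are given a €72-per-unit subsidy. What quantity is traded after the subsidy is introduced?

Pre-subsidy: 628 - 0.2P = -134 + 5P gives P* = 1905/13, Q* = 7783/13.
With the rebate, buyers effectively pay Pb = Ps − 72, where Ps is the price sellers receive.
Demand in terms of Ps becomes Qd = 628 − 0.2(Ps − 72) = 642.4 - 0.2Ps. Setting this equal to supply: 642.4 - 0.2Ps = -134 + 5Ps, so Ps = 1941/13.
Buyers pay Pb = 1941/13 − 72 = 1005/13; Q' = -134 + 5·(1941/13) = 7963/13.

Q' = 7963/13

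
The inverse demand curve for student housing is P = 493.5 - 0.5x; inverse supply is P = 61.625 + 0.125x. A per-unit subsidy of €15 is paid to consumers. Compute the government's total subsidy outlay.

Pre-subsidy: 493.5 - 0.5x = 61.625 + 0.125x gives x* = 691 and P* = 148.
With the rebate, buyers effectively pay Pb = Ps − 15, where Ps is the price sellers receive.
On the curves, Pb = 493.5 - 0.5x and Ps = 61.625 + 0.125x; the wedge Ps − Pb = 15 gives 61.625 + 0.125x − (493.5 - 0.5x) = 15, so x' = 715.
Then Pb = 493.5 − 0.5·715 = 136 and Ps = 61.625 + 0.125·715 = 151.
Government outlay = subsidy × quantity = 15 × 715 = 10725.

Government cost = €10725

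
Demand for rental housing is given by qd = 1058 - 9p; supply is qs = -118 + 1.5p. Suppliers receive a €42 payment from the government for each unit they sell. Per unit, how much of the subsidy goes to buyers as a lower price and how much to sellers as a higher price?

Buyers gain €6 per unit; sellers gain €36 per unit

Pre-subsidy: 1058 - 9p = -118 + 1.5p gives p* = 112, q* = 50.
With the subsidy, sellers receive ps = pb + 42 for each unit, where pb is the price buyers pay.
Supply in terms of pb becomes qs = -118 + 1.5(pb + 42) = -55 + 1.5pb. Setting this equal to demand: 1058 - 9pb = -55 + 1.5pb, so pb = 106.
Sellers receive ps = 106 + 42 = 148; q' = 1058 − 9·106 = 104.
Buyers' price falls by p* − pb = 112 − 106 = 6; sellers' price rises by ps − p* = 148 − 112 = 36.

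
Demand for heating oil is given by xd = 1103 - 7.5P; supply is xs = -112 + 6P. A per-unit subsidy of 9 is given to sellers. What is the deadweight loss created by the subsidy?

Pre-subsidy: 1103 - 7.5P = -112 + 6P gives P* = 90, x* = 428.
With the subsidy, sellers receive Ps = Pb + 9 for each unit, where Pb is the price buyers pay.
Supply in terms of Pb becomes xs = -112 + 6(Pb + 9) = -58 + 6Pb. Setting this equal to demand: 1103 - 7.5Pb = -58 + 6Pb, so Pb = 86.
Sellers receive Ps = 86 + 9 = 95; x' = 1103 − 7.5·86 = 458.
The subsidy expands output by 458 − 428 = 30 past the efficient level; on those units the gap between marginal cost and willingness to pay runs from 0 up to 9.
DWL = ½ × 9 × 30 = 135.

Deadweight loss = 135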